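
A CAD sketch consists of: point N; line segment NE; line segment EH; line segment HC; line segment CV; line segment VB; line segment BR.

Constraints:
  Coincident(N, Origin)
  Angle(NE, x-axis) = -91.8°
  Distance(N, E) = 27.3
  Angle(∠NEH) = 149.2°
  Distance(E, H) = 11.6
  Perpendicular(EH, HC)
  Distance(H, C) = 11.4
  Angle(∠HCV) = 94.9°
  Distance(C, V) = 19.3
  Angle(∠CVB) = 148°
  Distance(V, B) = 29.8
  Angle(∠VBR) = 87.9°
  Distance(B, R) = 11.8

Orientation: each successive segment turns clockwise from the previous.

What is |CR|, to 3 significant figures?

45.8

N is at the origin; NE runs at -91.8° with length 27.3, so E = (-0.858, -27.3). ∠NEH = 149.2° gives EH at -123° from the x-axis; with |EH| = 11.6, H = (-7.11, -37.1). EH is perpendicular to HC, so HC runs at 147°; with |HC| = 11.4, C = (-16.7, -30.9). ∠HCV = 94.9° gives CV at 62.3° from the x-axis; with |CV| = 19.3, V = (-7.74, -13.8). ∠CVB = 148.0° gives VB at 30.3° from the x-axis; with |VB| = 29.8, B = (18.0, 1.21). ∠VBR = 87.9° gives BR at -61.8° from the x-axis; with |BR| = 11.8, R = (23.6, -9.19). Then |CR| = |R − C| = 45.8.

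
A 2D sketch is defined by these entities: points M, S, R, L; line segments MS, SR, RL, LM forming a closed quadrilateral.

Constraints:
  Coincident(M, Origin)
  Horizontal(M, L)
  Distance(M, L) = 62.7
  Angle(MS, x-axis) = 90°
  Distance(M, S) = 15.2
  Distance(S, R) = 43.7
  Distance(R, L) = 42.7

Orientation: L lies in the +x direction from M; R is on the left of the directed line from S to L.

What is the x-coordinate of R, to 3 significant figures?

38.8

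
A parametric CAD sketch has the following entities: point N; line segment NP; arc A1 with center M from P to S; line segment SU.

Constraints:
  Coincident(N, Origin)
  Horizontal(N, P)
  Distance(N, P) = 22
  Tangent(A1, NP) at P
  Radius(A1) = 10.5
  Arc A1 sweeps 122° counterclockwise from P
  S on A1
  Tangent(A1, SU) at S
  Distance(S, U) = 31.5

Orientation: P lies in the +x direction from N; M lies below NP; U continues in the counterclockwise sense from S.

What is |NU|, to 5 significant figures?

52.127

On A1, P sits at bearing 90° from M; a 122° counterclockwise sweep puts S at bearing 212°, so S = M + 10.5·(cos 212°, sin 212°) = (13.095, -16.064). Tangency of A1 to SU means the radius MS is perpendicular to SU, so SU runs along (−sin 212°, cos 212°); with |SU| = 31.5, U = (29.788, -42.778). Then |NU| = |U − N| = 52.127.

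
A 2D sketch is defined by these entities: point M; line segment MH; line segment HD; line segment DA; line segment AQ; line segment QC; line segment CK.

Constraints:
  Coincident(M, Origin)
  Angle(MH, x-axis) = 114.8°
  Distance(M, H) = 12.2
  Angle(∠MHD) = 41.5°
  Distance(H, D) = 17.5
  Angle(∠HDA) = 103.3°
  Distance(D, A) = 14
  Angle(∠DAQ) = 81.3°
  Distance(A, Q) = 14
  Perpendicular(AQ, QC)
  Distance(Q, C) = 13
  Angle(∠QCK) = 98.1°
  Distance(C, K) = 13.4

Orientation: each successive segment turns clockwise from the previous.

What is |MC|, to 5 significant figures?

7.1610

M is at the origin; MH runs at 114.8° with length 12.2, so H = (-5.1173, 11.075). ∠MHD = 41.5° gives HD at -23.700° from the x-axis; with |HD| = 17.5, D = (10.907, 4.0408). ∠HDA = 103.3° gives DA at -100.40° from the x-axis; with |DA| = 14.0, A = (8.3795, -9.7292). ∠DAQ = 81.3° gives AQ at 160.90° from the x-axis; with |AQ| = 14.0, Q = (-4.8498, -5.1482). The perpendicularity gives QC at right angles to AQ, so QC runs at 70.900°; with |QC| = 13.0, C = (-0.59594, 7.1362). Then |MC| = |C − M| = 7.1610.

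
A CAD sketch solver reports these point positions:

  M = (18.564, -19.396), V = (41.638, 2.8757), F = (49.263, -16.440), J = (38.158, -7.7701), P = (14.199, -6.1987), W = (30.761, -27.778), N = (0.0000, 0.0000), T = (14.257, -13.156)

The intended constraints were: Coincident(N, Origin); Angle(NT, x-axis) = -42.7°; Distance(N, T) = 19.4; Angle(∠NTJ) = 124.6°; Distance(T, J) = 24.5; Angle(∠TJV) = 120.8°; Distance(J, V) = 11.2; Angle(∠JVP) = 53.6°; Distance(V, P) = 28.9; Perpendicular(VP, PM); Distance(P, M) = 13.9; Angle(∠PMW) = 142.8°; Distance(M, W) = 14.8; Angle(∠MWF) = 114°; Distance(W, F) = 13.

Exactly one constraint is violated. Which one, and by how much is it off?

Distance(W, F) = 13 — off by 8.70.

N = (0.00, 0.00) ✓; NT at -42.70° ✓; |NT| = 19.40 ✓; ∠NTJ = 124.6° ✓; |TJ| = 24.50 ✓; ∠TJV = 120.8° ✓; |JV| = 11.20 ✓; ∠JVP = 53.60° ✓; |VP| = 28.90 ✓; ∠(VP, PM) = 90.00° ✓; |PM| = 13.90 ✓; ∠PMW = 142.8° ✓; |MW| = 14.80 ✓; ∠MWF = 114.0° ✓; |WF| = 21.70 ✗.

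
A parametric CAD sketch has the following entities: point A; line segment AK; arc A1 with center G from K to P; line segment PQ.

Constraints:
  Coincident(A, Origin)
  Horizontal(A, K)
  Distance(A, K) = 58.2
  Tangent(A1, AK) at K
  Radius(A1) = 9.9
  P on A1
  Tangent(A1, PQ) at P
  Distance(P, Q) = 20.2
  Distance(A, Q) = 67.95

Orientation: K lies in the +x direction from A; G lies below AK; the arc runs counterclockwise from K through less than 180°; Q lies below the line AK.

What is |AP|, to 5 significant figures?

51.811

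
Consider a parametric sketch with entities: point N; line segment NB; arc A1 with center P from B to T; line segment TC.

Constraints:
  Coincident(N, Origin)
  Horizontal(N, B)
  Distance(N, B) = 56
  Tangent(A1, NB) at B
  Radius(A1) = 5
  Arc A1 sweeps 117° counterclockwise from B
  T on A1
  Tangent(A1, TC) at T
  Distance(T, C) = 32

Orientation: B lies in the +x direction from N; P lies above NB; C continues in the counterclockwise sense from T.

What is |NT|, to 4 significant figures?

60.89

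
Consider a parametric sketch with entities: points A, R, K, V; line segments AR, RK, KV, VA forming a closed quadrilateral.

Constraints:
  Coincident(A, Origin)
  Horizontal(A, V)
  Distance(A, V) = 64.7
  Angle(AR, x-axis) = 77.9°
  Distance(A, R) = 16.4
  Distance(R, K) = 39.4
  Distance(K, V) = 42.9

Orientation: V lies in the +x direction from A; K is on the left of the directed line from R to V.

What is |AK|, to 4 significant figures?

51.36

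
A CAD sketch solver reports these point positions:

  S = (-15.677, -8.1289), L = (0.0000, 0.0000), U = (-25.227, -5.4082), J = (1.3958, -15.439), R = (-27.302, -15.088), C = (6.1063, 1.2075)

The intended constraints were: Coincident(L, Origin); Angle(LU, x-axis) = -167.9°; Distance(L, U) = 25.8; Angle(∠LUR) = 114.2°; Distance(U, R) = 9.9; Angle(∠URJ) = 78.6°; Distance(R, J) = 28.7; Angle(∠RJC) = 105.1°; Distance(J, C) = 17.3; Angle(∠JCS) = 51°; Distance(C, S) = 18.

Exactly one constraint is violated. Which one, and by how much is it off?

Distance(C, S) = 18 — off by 5.70.

L = (0.00, 0.00) ✓; LU at -167.9° ✓; |LU| = 25.80 ✓; ∠LUR = 114.2° ✓; |UR| = 9.900 ✓; ∠URJ = 78.60° ✓; |RJ| = 28.70 ✓; ∠RJC = 105.1° ✓; |JC| = 17.30 ✓; ∠JCS = 51.00° ✓; |CS| = 23.70 ✗.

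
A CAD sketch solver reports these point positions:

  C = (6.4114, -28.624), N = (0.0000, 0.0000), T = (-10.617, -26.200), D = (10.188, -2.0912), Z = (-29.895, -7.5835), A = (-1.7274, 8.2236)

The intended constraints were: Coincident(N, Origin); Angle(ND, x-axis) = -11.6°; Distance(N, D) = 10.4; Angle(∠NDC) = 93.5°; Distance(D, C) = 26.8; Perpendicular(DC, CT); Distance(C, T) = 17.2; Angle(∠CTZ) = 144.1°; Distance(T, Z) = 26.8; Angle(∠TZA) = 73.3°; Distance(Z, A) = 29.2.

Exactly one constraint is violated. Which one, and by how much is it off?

Distance(Z, A) = 29.2 — off by 3.10.

N = (0.00, 0.00) ✓; ND at -11.60° ✓; |ND| = 10.40 ✓; ∠NDC = 93.50° ✓; |DC| = 26.80 ✓; ∠(DC, CT) = 90.00° ✓; |CT| = 17.20 ✓; ∠CTZ = 144.1° ✓; |TZ| = 26.80 ✓; ∠TZA = 73.30° ✓; |ZA| = 32.30 ✗.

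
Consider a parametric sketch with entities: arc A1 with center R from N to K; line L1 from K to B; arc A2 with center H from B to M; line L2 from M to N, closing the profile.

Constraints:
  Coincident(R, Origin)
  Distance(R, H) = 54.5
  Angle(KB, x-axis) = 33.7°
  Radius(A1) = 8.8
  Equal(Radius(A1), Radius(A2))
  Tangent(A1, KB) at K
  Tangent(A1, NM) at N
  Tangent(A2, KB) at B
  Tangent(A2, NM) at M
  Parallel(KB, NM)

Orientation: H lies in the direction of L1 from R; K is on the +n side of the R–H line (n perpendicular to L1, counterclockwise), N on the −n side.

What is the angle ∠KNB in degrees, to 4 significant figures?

72.10°

The slot axis is L1's direction at 33.7°, so u = (cos 33.7°, sin 33.7°) = (0.8320, 0.5548) and n = (−sin 33.7°, cos 33.7°) = (-0.5548, 0.8320). R is at the origin and H lies 54.5 along u from R, so H = 54.5·u = (45.34, 30.24). Tangency of A1 to both parallel lines with radius 8.8 puts K and N at R ± 8.8·n: K = (-4.883, 7.321), N = (4.883, -7.321). Equal radii place B and M the same way about H: B = H + 8.8·n = (40.46, 37.56), M = H − 8.8·n = (50.22, 22.92). Then cos ∠KNB = NK·NB / (|NK||NB|), giving 72.10°.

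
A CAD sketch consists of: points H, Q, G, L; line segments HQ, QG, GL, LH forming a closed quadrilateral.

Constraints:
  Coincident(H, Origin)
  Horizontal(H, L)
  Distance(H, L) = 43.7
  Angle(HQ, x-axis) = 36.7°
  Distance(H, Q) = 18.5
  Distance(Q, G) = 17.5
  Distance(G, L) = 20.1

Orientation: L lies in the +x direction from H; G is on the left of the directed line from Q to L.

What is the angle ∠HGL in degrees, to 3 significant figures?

100°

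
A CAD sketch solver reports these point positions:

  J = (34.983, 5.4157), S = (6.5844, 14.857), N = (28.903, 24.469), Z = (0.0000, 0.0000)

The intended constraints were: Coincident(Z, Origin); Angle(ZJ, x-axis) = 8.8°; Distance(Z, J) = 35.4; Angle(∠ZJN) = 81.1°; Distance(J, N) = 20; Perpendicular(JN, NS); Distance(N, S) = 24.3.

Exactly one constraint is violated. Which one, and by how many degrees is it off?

Perpendicular(JN, NS) — off by 5.60°.

Z = (0.00, 0.00) ✓; ZJ at 8.800° ✓; |ZJ| = 35.40 ✓; ∠ZJN = 81.10° ✓; |JN| = 20.00 ✓; ∠(JN, NS) = 95.60° ✗; |NS| = 24.30 ✓.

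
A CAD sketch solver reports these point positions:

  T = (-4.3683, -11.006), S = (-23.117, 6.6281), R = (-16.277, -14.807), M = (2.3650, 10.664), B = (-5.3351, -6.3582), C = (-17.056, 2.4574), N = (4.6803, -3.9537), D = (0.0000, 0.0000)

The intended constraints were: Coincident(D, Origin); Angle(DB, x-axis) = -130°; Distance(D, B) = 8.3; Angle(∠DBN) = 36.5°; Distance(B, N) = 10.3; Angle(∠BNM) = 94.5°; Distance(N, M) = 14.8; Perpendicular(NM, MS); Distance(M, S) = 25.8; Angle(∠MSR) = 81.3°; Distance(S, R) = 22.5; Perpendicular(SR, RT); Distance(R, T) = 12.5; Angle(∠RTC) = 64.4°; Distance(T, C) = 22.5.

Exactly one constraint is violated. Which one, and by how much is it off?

Distance(T, C) = 22.5 — off by 4.00.

D = (0.00, 0.00) ✓; DB at -130.0° ✓; |DB| = 8.300 ✓; ∠DBN = 36.50° ✓; |BN| = 10.30 ✓; ∠BNM = 94.50° ✓; |NM| = 14.80 ✓; ∠(NM, MS) = 90.00° ✓; |MS| = 25.80 ✓; ∠MSR = 81.30° ✓; |SR| = 22.50 ✓; ∠(SR, RT) = 90.00° ✓; |RT| = 12.50 ✓; ∠RTC = 64.40° ✓; |TC| = 18.50 ✗.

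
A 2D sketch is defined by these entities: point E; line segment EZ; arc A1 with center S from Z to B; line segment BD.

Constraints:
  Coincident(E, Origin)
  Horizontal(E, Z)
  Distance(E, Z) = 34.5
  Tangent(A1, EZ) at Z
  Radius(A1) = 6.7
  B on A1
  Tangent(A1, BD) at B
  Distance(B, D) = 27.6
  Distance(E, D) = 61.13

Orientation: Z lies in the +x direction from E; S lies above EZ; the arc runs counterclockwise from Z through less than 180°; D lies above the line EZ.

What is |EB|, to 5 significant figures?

40.201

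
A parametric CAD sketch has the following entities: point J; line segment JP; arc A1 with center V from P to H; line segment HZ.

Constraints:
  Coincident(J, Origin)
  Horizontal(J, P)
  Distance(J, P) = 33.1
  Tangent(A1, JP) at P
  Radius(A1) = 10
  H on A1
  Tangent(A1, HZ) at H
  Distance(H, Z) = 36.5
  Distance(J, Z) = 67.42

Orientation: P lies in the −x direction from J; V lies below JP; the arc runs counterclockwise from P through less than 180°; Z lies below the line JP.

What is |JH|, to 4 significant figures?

43.40

Checks: J.y = 0.00, P.y = 0.00 ✓; |VH| = 10.00 ✓; ∠(VH, HZ) = 90.00° ✓; |HZ| = 36.50 ✓; |JZ| = 67.42 ✓.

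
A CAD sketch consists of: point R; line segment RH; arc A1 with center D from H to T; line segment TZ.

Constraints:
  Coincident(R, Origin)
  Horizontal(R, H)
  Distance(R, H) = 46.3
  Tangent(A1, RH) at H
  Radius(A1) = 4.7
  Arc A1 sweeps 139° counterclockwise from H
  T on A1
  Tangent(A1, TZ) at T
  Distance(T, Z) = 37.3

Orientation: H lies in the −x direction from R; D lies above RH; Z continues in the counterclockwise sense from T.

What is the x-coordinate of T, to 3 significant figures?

-43.2

R is at the origin; RH is horizontal with |RH| = 46.3 and H on the −x side, so H = (-46.3, 0.00). The tangent condition forces DH to be normal to RH, so D = H + (0, 4.7) = (-46.3, 4.70). On A1, H sits at bearing -90° from D; a 139° counterclockwise sweep puts T at bearing 49°, so T = D + 4.7·(cos 49°, sin 49°) = (-43.2, 8.25). So T.x = -43.2.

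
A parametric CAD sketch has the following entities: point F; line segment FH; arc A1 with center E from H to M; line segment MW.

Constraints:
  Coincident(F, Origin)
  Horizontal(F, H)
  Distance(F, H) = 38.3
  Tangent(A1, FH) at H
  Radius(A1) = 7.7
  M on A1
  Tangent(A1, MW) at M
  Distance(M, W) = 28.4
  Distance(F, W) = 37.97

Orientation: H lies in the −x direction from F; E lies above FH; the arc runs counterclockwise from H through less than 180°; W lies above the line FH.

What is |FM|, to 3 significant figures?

31.5

Checks: |EM| = 7.700 ✓; ∠(EM, MW) = 90.00° ✓; |MW| = 28.40 ✓; |FW| = 37.97 ✓.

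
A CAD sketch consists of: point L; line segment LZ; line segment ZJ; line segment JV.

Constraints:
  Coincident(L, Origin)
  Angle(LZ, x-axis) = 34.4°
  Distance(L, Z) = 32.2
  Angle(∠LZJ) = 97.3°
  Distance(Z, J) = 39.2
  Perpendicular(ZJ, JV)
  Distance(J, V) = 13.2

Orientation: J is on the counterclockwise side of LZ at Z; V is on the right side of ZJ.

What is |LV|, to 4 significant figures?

62.54

∠LZJ = 97.3°, so ZJ runs at 34.4° + (180° − 97.3°) = 117.1° from the x-axis; with |ZJ| = 39.2, J = Z + 39.2·(cos 117.1°, sin 117.1°) = (8.711, 53.09). ZJ is perpendicular to JV; with |JV| = 13.2 on the right of ZJ, V = J + 13.2·(0.8902, 0.4555) = (20.46, 59.10). Then |LV| = |V − L| = 62.54.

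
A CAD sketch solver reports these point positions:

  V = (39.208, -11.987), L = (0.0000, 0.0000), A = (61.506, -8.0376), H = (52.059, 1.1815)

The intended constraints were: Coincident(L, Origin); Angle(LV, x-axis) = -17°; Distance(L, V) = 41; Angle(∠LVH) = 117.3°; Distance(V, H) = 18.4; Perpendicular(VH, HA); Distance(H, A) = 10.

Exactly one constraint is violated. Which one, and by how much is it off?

Distance(H, A) = 10 — off by 3.20.

L = (0.00, 0.00) ✓; LV at -17.00° ✓; |LV| = 41.00 ✓; ∠LVH = 117.3° ✓; |VH| = 18.40 ✓; ∠(VH, HA) = 90.00° ✓; |HA| = 13.20 ✗.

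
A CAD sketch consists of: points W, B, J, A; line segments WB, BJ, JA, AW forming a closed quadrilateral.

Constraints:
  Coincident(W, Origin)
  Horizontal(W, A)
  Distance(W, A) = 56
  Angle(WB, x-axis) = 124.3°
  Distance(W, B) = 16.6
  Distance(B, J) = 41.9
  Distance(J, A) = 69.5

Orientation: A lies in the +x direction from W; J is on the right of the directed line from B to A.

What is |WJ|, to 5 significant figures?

29.141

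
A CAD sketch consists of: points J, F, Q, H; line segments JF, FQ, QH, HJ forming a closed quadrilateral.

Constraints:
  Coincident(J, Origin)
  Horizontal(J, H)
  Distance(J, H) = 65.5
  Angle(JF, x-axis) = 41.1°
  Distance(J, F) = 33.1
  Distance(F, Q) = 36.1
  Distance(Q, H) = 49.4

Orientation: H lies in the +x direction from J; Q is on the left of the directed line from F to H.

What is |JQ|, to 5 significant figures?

69.168

Checks: |FQ| = 36.10 ✓; |QH| = 49.40 ✓.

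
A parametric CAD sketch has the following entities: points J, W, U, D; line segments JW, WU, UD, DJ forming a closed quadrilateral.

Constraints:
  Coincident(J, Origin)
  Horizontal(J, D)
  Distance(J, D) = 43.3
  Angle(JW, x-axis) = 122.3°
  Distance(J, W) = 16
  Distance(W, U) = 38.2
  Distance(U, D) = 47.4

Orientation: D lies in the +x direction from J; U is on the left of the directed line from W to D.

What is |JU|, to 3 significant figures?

44.5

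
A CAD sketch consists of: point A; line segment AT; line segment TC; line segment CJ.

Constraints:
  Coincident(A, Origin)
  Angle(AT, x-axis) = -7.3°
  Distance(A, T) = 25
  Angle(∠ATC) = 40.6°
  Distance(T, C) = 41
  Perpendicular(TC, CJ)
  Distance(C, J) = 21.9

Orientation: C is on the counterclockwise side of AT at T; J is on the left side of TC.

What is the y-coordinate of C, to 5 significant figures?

27.244

A is at the origin; AT runs at -7.3° with length 25.0, so T = 25.0·(cos -7.3°, sin -7.3°) = (24.797, -3.1766). ∠ATC = 40.6°, so TC runs at -7.3° + (180° − 40.6°) = 132.10° from the x-axis; with |TC| = 41.0, C = T + 41.0·(cos 132.10°, sin 132.10°) = (-2.6901, 27.244). So C.y = 27.244.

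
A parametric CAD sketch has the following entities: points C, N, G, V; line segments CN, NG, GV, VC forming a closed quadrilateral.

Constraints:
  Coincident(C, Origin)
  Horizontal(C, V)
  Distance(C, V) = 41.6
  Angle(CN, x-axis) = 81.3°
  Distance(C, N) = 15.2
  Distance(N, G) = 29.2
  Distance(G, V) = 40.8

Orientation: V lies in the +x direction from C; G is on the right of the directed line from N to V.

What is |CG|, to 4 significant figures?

14.54

Checks: |NG| = 29.20 ✓; |GV| = 40.80 ✓.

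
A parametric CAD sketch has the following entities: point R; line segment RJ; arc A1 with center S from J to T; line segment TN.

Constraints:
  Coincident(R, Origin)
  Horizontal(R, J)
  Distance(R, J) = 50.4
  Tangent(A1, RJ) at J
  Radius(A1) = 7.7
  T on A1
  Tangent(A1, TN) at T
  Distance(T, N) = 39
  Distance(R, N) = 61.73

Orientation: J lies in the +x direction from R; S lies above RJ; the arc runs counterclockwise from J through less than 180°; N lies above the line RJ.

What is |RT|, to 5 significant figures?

58.412

Checks: ∠(SJ, JR) = 90.00° ✓; |ST| = 7.700 ✓; ∠(ST, TN) = 90.00° ✓; |TN| = 39.00 ✓; |RN| = 61.73 ✓.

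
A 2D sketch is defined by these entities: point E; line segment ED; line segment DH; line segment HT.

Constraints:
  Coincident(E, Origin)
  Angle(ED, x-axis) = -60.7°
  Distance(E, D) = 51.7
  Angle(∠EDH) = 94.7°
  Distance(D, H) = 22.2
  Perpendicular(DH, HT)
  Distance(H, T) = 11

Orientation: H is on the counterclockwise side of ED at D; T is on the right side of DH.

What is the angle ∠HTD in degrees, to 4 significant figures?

63.64°

E is at the origin; ED runs at -60.7° with length 51.7, so D = 51.7·(cos -60.7°, sin -60.7°) = (25.30, -45.09). ∠EDH = 94.7°, so DH runs at -60.7° + (180° − 94.7°) = 24.60° from the x-axis; with |DH| = 22.2, H = D + 22.2·(cos 24.60°, sin 24.60°) = (45.49, -35.84). DH is perpendicular to HT; with |HT| = 11.0 on the right of DH, T = H + 11.0·(0.4163, -0.9092) = (50.07, -45.85). Then cos ∠HTD = TH·TD / (|TH||TD|), giving 63.64°.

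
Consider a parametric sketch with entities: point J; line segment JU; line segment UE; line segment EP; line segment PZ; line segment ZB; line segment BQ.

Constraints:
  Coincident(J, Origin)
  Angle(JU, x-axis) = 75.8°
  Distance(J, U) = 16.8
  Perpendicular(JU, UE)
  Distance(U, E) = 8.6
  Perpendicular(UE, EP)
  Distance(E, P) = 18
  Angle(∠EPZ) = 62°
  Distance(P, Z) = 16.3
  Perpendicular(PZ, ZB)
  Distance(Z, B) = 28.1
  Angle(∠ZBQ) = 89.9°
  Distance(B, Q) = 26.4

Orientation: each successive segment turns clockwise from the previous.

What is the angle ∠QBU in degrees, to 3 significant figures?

89.0°

PZ is perpendicular to ZB, so ZB runs at 47.8°; with |ZB| = 28.1, B = (14.8, 28.5). ∠ZBQ = 89.9° gives BQ at -42.3° from the x-axis; with |BQ| = 26.4, Q = (34.4, 10.7). Then cos ∠QBU = BQ·BU / (|BQ||BU|), giving 89.0°.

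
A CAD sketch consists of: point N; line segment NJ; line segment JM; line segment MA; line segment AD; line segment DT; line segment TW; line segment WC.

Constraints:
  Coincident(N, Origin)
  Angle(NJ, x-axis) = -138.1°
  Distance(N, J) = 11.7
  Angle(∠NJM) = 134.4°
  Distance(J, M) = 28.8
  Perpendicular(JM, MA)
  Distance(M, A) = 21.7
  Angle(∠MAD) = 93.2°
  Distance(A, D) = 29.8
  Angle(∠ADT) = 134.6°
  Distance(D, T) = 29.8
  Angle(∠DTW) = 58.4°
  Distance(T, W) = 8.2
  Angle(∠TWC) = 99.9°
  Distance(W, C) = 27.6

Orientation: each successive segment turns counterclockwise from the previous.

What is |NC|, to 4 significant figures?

18.23

N is at the origin; NJ runs at -138.1° with length 11.7, so J = (-8.708, -7.814). ∠NJM = 134.4° gives JM at -92.50° from the x-axis; with |JM| = 28.8, M = (-9.965, -36.59). The perpendicularity gives MA at right angles to JM, so MA runs at -2.500°; with |MA| = 21.7, A = (11.71, -37.53). ∠MAD = 93.2° gives AD at 84.30° from the x-axis; with |AD| = 29.8, D = (14.67, -7.880). ∠ADT = 134.6° gives DT at 129.7° from the x-axis; with |DT| = 29.8, T = (-4.361, 15.05). ∠DTW = 58.4° gives TW at -108.7° from the x-axis; with |TW| = 8.2, W = (-6.990, 7.281). ∠TWC = 99.9° gives WC at -28.60° from the x-axis; with |WC| = 27.6, C = (17.24, -5.931). Then |NC| = |C − N| = 18.23.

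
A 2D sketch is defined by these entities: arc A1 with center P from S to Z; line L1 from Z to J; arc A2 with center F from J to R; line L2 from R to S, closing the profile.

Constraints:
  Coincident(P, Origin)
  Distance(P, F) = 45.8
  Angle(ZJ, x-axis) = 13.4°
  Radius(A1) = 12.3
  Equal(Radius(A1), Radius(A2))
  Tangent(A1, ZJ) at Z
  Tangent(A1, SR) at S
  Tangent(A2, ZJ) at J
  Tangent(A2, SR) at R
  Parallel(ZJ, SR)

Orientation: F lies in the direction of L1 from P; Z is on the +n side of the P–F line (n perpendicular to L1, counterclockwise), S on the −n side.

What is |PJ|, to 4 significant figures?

47.42

Tangency of A1 to both parallel lines with radius 12.3 puts Z and S at P ± 12.3·n: Z = (-2.850, 11.97), S = (2.850, -11.97). Equal radii place J and R the same way about F: J = F + 12.3·n = (41.70, 22.58), R = F − 12.3·n = (47.40, -1.351). Then |PJ| = |J − P| = 47.42.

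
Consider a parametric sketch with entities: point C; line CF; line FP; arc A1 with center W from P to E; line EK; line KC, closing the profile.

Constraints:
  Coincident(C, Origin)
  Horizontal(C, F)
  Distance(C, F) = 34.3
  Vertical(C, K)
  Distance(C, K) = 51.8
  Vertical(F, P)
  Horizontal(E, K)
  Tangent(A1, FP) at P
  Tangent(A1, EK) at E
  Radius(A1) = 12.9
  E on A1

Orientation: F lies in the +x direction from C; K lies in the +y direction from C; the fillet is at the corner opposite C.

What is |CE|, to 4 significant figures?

56.05

The virtual corner opposite C is at (34.30, 51.80). Since A1 is tangent to FP there, WP ⟂ FP and A1 meets EK tangentially, so WE is at right angles to EK, with radius 12.9, so the center W sits 12.9 in from both sides at W = (21.40, 38.90). That places the tangent points at P = (34.30, 38.90) on FP and E = (21.40, 51.80) on EK. Then |CE| = |E − C| = 56.05.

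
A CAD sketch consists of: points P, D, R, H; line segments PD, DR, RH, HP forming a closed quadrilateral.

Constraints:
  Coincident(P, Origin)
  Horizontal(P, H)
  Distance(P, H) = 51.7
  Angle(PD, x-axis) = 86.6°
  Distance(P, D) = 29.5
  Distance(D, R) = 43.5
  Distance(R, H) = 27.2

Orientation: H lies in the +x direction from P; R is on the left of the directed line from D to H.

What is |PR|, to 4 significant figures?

52.29

P is at the origin; P and H share the same y with |PH| = 51.7 and H in +x, so H = (51.7, 0). PD runs at 86.6° with |PD| = 29.5, so D = (1.750, 29.45). R is determined by |DR| = 43.5 and |RH| = 27.2 together: it lies at the intersection of circle(D, 43.5) and circle(H, 27.2). With |DH| = 57.98, the foot of the radical line on DH is 38.93 from D and the perpendicular offset is √(43.5² − 38.93²) = 19.41. Taking the left-of-DH solution: R = (45.14, 26.40).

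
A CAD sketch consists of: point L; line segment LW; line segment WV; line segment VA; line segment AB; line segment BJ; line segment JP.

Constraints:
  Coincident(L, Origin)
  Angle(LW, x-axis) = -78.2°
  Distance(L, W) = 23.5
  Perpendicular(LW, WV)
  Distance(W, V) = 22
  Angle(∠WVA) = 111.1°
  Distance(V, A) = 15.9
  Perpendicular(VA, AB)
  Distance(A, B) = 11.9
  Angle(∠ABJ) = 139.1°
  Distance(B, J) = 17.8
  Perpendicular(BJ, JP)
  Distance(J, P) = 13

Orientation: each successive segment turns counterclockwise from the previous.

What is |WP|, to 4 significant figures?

4.363

L is at the origin; LW runs at -78.2° with length 23.5, so W = (4.806, -23.00). LW ⟂ WV, so WV runs at 11.80°; with |WV| = 22.0, V = (26.34, -18.50). ∠WVA = 111.1° gives VA at 80.70° from the x-axis; with |VA| = 15.9, A = (28.91, -2.813). VA ⟂ AB, so AB runs at 170.7°; with |AB| = 11.9, B = (17.17, -0.8904). ∠ABJ = 139.1° gives BJ at -148.4° from the x-axis; with |BJ| = 17.8, J = (2.006, -10.22). BJ is perpendicular to JP, so JP runs at -58.40°; with |JP| = 13.0, P = (8.818, -21.29). Then |WP| = |P − W| = 4.363.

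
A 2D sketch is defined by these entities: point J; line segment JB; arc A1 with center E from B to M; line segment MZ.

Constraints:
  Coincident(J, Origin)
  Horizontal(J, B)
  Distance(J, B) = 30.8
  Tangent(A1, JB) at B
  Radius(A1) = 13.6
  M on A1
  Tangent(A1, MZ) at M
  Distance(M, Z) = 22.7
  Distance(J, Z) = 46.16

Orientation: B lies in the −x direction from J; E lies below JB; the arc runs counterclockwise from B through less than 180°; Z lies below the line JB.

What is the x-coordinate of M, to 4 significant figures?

-40.39

J is at the origin; JB is horizontal with |JB| = 30.8 and B on the −x side, so B = (-30.80, 0.000). Since A1 is tangent to JB there, EB ⟂ JB, so E = B + (0, -13.6) = (-30.80, -13.60). Since EM ⟂ MZ (tangency), |EZ| = √(13.6² + 22.7²) = 26.46 regardless of where M sits on A1. So Z lies on both circle(J, 46.16) and circle(E, 26.46); the below-JB intersection is Z = (-24.29, -39.25). M is the foot of the tangent from Z: M = (-40.39, -23.24).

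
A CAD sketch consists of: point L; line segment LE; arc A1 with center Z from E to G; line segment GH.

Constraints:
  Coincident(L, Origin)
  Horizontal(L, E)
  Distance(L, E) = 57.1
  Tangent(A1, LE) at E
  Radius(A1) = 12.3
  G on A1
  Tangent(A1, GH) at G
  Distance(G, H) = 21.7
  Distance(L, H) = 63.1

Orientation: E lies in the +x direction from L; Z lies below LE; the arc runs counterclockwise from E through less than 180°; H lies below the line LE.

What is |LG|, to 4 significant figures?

47.96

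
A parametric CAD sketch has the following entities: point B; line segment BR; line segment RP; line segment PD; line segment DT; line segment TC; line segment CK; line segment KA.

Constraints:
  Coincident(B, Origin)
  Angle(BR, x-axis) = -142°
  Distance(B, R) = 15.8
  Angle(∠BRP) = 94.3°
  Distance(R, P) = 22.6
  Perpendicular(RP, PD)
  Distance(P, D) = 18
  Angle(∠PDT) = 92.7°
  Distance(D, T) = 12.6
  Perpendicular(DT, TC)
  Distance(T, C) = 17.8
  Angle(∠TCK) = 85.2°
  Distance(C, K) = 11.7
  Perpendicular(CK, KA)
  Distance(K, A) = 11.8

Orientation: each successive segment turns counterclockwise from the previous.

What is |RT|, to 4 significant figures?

21.12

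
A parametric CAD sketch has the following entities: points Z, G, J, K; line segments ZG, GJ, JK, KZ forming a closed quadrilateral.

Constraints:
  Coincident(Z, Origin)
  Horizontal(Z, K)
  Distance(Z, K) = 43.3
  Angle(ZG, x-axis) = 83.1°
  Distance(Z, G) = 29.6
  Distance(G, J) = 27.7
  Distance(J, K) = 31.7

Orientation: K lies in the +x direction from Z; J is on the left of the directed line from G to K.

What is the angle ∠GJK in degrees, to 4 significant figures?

112.5°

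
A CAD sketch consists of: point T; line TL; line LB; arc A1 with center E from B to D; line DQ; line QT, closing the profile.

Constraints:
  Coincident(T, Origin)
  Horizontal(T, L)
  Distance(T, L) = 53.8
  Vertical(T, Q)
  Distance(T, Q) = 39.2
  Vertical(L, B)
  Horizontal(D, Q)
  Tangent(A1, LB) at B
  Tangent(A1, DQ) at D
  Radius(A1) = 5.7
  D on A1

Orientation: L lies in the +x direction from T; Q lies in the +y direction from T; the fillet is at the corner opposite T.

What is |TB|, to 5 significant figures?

63.377

T is at the origin; T and L share the same y with |TL| = 53.8 and L on the +x side, so L = (53.800, 0.0000). TQ is vertical with |TQ| = 39.2 and Q on the +y side, so Q = (0.0000, 39.200). The virtual corner opposite T is at (53.800, 39.200). The tangent condition forces EB to be normal to LB and since A1 is tangent to DQ there, ED ⟂ DQ, with radius 5.7, so the center E sits 5.7 in from both sides at E = (48.100, 33.500). That places the tangent points at B = (53.800, 33.500) on LB and D = (48.100, 39.200) on DQ. Then |TB| = |B − T| = 63.377.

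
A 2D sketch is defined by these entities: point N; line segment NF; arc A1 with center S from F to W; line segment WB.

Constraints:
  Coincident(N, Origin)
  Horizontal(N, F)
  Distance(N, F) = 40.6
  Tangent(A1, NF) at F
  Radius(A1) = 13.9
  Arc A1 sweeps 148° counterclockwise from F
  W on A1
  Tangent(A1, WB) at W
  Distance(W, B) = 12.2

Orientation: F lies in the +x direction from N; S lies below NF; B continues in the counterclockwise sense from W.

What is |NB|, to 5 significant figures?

54.158

On A1, F sits at bearing 90° from S; a 148° counterclockwise sweep puts W at bearing 238°, so W = S + 13.9·(cos 238°, sin 238°) = (33.234, -25.688). The tangent condition forces SW to be normal to WB, so WB runs along (−sin 238°, cos 238°); with |WB| = 12.2, B = (43.580, -32.153). Then |NB| = |B − N| = 54.158.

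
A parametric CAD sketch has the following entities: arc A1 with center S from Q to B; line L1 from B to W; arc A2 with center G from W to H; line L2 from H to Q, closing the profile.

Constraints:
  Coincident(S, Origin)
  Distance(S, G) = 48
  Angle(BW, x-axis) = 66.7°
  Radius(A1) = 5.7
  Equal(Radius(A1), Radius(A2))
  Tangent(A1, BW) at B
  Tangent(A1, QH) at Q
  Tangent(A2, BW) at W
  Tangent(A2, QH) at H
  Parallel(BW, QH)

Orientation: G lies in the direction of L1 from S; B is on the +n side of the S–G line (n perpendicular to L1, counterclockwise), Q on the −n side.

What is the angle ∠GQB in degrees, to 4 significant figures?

83.23°

The slot axis is L1's direction at 66.7°, so u = (cos 66.7°, sin 66.7°) = (0.3955, 0.9184) and n = (−sin 66.7°, cos 66.7°) = (-0.9184, 0.3955). S is at the origin and G lies 48.0 along u from S, so G = 48.0·u = (18.99, 44.09). Tangency of A1 to both parallel lines with radius 5.7 puts B and Q at S ± 5.7·n: B = (-5.235, 2.255), Q = (5.235, -2.255). Then cos ∠GQB = QG·QB / (|QG||QB|), giving 83.23°.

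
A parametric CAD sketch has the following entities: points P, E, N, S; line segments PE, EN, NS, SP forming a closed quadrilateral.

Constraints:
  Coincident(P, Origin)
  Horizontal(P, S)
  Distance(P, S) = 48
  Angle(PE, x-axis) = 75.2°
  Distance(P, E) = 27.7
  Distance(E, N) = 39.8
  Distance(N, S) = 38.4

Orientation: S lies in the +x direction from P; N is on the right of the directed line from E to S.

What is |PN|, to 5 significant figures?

17.349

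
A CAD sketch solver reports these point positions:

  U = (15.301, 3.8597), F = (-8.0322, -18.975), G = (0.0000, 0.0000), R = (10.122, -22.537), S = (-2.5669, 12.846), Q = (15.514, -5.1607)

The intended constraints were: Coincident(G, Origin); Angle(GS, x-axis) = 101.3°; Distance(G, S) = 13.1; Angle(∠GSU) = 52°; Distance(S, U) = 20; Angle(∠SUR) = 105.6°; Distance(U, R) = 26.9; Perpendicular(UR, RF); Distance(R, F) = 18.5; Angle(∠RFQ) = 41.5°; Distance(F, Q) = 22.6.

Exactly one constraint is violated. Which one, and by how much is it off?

Distance(F, Q) = 22.6 — off by 4.70.

G = (0.00, 0.00) ✓; GS at 101.3° ✓; |GS| = 13.10 ✓; ∠GSU = 52.00° ✓; |SU| = 20.00 ✓; ∠SUR = 105.6° ✓; |UR| = 26.90 ✓; ∠(UR, RF) = 90.00° ✓; |RF| = 18.50 ✓; ∠RFQ = 41.50° ✓; |FQ| = 27.30 ✗.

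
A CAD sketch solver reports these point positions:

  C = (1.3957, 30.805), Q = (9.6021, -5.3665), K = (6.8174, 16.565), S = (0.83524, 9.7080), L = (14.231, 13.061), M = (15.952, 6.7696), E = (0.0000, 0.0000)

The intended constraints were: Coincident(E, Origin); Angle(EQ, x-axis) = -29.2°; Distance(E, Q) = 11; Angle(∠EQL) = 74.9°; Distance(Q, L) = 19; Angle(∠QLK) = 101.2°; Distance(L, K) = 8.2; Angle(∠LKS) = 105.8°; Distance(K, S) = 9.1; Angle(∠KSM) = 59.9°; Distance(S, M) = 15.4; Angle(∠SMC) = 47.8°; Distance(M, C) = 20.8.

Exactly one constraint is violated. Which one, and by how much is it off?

Distance(M, C) = 20.8 — off by 7.30.

E = (0.00, 0.00) ✓; EQ at -29.20° ✓; |EQ| = 11.00 ✓; ∠EQL = 74.90° ✓; |QL| = 19.00 ✓; ∠QLK = 101.2° ✓; |LK| = 8.200 ✓; ∠LKS = 105.8° ✓; |KS| = 9.100 ✓; ∠KSM = 59.90° ✓; |SM| = 15.40 ✓; ∠SMC = 47.80° ✓; |MC| = 28.10 ✗.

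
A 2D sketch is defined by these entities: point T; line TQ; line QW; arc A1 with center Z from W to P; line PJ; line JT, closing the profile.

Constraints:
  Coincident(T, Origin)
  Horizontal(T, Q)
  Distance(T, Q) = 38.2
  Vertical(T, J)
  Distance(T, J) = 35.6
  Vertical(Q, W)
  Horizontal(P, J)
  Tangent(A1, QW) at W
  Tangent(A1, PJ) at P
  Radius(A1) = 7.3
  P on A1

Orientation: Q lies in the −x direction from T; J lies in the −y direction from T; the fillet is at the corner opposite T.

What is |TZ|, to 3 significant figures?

41.9

T is at the origin; TQ is horizontal with |TQ| = 38.2 and Q on the −x side, so Q = (-38.2, 0.00). TJ is vertical with |TJ| = 35.6 and J on the −y side, so J = (0.00, -35.6). The virtual corner opposite T is at (-38.2, -35.6). A1 meets QW tangentially, so ZW is at right angles to QW and A1 meets PJ tangentially, so ZP is at right angles to PJ, with radius 7.3, so the center Z sits 7.3 in from both sides at Z = (-30.9, -28.3). Then |TZ| = |Z − T| = 41.9.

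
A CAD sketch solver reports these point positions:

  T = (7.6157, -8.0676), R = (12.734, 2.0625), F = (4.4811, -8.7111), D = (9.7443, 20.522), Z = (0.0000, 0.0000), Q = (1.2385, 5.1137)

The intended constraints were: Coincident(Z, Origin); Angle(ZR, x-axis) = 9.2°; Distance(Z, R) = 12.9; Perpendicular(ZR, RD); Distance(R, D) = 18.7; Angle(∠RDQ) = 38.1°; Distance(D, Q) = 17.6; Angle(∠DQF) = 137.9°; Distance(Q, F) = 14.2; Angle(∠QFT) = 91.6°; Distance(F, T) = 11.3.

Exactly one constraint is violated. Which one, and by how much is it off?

Distance(F, T) = 11.3 — off by 8.10.

Z = (0.00, 0.00) ✓; ZR at 9.200° ✓; |ZR| = 12.90 ✓; ∠(ZR, RD) = 90.00° ✓; |RD| = 18.70 ✓; ∠RDQ = 38.10° ✓; |DQ| = 17.60 ✓; ∠DQF = 137.9° ✓; |QF| = 14.20 ✓; ∠QFT = 91.60° ✓; |FT| = 3.200 ✗.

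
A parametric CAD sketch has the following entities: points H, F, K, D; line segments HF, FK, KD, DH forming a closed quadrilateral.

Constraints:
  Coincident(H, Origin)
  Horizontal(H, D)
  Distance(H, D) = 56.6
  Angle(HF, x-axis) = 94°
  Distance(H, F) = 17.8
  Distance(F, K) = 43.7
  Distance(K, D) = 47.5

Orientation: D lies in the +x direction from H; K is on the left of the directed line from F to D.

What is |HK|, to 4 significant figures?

54.84

H is at the origin; H and D share the same y with |HD| = 56.6 and D in +x, so D = (56.6, 0). HF runs at 94.0° with |HF| = 17.8, so F = (-1.242, 17.76). K is determined by |FK| = 43.7 and |KD| = 47.5 together: it lies at the intersection of circle(F, 43.7) and circle(D, 47.5). With |FD| = 60.51, the foot of the radical line on FD is 27.39 from F and the perpendicular offset is √(43.7² − 27.39²) = 34.05. Taking the left-of-FD solution: K = (34.93, 42.27).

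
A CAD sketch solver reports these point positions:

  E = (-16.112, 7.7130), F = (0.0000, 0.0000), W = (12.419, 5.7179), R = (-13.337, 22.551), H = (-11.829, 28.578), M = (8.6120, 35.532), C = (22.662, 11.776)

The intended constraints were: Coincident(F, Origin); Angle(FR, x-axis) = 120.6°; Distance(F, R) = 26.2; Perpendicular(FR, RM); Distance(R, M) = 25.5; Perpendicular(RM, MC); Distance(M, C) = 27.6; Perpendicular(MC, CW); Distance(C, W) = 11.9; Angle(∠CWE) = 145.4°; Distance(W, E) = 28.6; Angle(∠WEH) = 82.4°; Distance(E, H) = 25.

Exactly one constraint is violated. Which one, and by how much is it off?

Distance(E, H) = 25 — off by 3.70.

F = (0.00, 0.00) ✓; FR at 120.6° ✓; |FR| = 26.20 ✓; ∠(FR, RM) = 90.00° ✓; |RM| = 25.50 ✓; ∠(RM, MC) = 90.00° ✓; |MC| = 27.60 ✓; ∠(MC, CW) = 90.00° ✓; |CW| = 11.90 ✓; ∠CWE = 145.4° ✓; |WE| = 28.60 ✓; ∠WEH = 82.40° ✓; |EH| = 21.30 ✗.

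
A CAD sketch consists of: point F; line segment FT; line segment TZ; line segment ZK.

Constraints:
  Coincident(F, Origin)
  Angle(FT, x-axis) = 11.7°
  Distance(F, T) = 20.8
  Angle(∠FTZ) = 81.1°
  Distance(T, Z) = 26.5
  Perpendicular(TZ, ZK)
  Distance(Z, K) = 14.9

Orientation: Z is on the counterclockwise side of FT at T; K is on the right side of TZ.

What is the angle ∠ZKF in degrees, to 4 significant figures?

33.30°

F is at the origin; FT runs at 11.7° with length 20.8, so T = 20.8·(cos 11.7°, sin 11.7°) = (20.37, 4.218). ∠FTZ = 81.1°, so TZ runs at 11.7° + (180° − 81.1°) = 110.6° from the x-axis; with |TZ| = 26.5, Z = T + 26.5·(cos 110.6°, sin 110.6°) = (11.04, 29.02). TZ is perpendicular to ZK; with |ZK| = 14.9 on the right of TZ, K = Z + 14.9·(0.9361, 0.3518) = (24.99, 34.27). Then cos ∠ZKF = KZ·KF / (|KZ||KF|), giving 33.30°.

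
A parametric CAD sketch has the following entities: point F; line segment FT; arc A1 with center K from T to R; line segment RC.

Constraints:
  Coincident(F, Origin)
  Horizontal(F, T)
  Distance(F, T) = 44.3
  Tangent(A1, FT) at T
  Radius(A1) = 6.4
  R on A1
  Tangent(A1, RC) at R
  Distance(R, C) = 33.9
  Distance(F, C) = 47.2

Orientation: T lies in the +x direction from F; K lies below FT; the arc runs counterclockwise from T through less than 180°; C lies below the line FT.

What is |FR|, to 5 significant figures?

38.424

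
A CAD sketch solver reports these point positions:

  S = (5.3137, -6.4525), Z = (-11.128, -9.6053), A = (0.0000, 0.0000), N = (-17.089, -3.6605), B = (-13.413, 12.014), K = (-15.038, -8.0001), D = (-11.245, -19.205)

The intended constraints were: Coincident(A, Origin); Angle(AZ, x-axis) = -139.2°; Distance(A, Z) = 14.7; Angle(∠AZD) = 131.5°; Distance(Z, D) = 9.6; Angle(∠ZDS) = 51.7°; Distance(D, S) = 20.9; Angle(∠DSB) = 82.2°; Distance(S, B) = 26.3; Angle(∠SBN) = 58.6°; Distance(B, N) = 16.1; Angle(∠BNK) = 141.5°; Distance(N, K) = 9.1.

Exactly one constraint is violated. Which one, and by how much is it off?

Distance(N, K) = 9.1 — off by 4.30.

A = (0.00, 0.00) ✓; AZ at -139.2° ✓; |AZ| = 14.70 ✓; ∠AZD = 131.5° ✓; |ZD| = 9.600 ✓; ∠ZDS = 51.70° ✓; |DS| = 20.90 ✓; ∠DSB = 82.20° ✓; |SB| = 26.30 ✓; ∠SBN = 58.60° ✓; |BN| = 16.10 ✓; ∠BNK = 141.5° ✓; |NK| = 4.800 ✗.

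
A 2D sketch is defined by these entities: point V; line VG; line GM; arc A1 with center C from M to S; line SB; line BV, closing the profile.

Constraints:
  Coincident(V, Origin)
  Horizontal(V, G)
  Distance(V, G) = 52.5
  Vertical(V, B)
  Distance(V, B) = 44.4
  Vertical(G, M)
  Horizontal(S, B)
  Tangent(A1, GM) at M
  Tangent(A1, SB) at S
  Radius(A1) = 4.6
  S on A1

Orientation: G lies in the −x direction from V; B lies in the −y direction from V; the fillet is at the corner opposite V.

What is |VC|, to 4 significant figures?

62.28

VB is vertical with |VB| = 44.4 and B on the −y side, so B = (0.000, -44.40). The virtual corner opposite V is at (-52.50, -44.40). Tangency of A1 to GM means the radius CM is perpendicular to GM and A1 meets SB tangentially, so CS is at right angles to SB, with radius 4.6, so the center C sits 4.6 in from both sides at C = (-47.90, -39.80). Then |VC| = |C − V| = 62.28.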